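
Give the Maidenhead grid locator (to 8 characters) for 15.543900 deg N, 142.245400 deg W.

BK85vn00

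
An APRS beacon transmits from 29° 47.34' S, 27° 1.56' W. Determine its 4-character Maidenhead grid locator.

Offset from 180°W / 90°S: lon 152.97°, lat 60.21°.
Field: 152.97/20 → 7 → H, 60.21/10 → 6 → G; chars HG.
Square: 12.97/2 → 6, 0.21/1 → 0; chars 60.

HG60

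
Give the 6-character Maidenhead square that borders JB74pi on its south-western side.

Longitude subsquare p = 15; −1 → 14 = o.
Latitude subsquare i = 8; −1 → 7 = h.

JB74oh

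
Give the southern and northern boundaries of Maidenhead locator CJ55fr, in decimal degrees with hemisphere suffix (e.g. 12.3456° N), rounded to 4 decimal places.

Field C=2, J=9: +2·20° lon, +9·10° lat → SW at lon -140°, lat 0°.
Square 5, 5: +5·2° lon, +5·1° lat → SW at lon -130°, lat 5°.
Subsquare f=5, r=17: +5·0.0833333° lon, +17·0.0416667° lat → SW at lon -129.583°, lat 5.70833°.
Cell spans 0.0833333° lon × 0.0416667° lat.
south 5.7083° N, north 5.7500° N.

5.7083° N, 5.7500° N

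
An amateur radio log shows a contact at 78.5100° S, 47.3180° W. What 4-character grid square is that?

GB61

Shift to the Maidenhead origin (180°W, 90°S): lon 132.68, lat 11.49.
Field: lon ⌊132.68/20⌋ = 6 → G; lat ⌊11.49/10⌋ = 1 → B.
Square: lon ⌊12.68/2⌋ = 6; lat ⌊1.49/1⌋ = 1.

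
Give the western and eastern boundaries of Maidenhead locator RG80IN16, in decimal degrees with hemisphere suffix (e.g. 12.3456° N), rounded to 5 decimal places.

176.67500° E, 176.68333° E

Field R=17, G=6: +17·20° lon, +6·10° lat → SW at lon 160°, lat -30°.
Square 8, 0: +8·2° lon, +0·1° lat → SW at lon 176°, lat -30°.
Subsquare i=8, n=13: +8·0.0833333° lon, +13·0.0416667° lat → SW at lon 176.667°, lat -29.4583°.
Extended square 1, 6: +1·0.00833333° lon, +6·0.00416667° lat → SW at lon 176.675°, lat -29.4333°.
Cell spans 0.00833333° lon × 0.00416667° lat.
west 176.67500° E, east 176.68333° E.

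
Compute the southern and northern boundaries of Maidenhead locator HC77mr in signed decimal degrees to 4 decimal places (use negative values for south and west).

-62.2917, -62.2500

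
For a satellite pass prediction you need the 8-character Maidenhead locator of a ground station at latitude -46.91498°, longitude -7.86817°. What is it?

IE63bc50

Shift to the Maidenhead origin (180°W, 90°S): lon 172.13183, lat 43.08502.
Field: 172.13183/20 → 8 → I, 43.08502/10 → 4 → E; chars IE.
Square: 12.13183/2 → 6, 3.08502/1 → 3; chars 63.
Subsquare: 0.13183/0.0833333 → 1 → b, 0.08502/0.0416667 → 2 → c; chars bc.
Extended square: 0.04850/0.00833333 → 5, 0.00169/0.00416667 → 0; chars 50.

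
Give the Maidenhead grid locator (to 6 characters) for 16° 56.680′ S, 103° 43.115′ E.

OH13ub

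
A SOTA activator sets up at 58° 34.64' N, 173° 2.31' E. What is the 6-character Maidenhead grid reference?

Shift to the Maidenhead origin (180°W, 90°S): lon 353.0385, lat 148.5773.
Field (20°×10°, letters A–R): 353.0385/20 → 17 → R, 148.5773/10 → 14 → O; chars RO.
Square (2°×1°, digits 0–9): 13.0385/2 → 6, 8.5773/1 → 8; chars 68.
Subsquare (5′×2.5′, letters a–x): 1.0385/0.0833333 → 12 → m, 0.5773/0.0416667 → 13 → n; chars mn.

RO68mn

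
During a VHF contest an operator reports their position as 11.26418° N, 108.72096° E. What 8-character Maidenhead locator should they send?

OK41ig63

Shift to the Maidenhead origin (180°W, 90°S): lon 288.72096, lat 101.26418.
Field: 288.72096/20 → 14 → O, 101.26418/10 → 10 → K; chars OK.
Square: 8.72096/2 → 4, 1.26418/1 → 1; chars 41.
Subsquare: 0.72096/0.0833333 → 8 → i, 0.26418/0.0416667 → 6 → g; chars ig.
Extended square: 0.05429/0.00833333 → 6, 0.01418/0.00416667 → 3; chars 63.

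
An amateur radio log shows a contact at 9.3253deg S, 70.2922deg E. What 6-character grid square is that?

MI50dq

Offset from 180°W / 90°S: lon 250.2922°, lat 80.6747°.
Field: lon ⌊250.2922/20⌋ = 12 → M; lat ⌊80.6747/10⌋ = 8 → I.
Square: lon ⌊10.2922/2⌋ = 5; lat ⌊0.6747/1⌋ = 0.
Subsquare: lon ⌊0.2922/0.0833333⌋ = 3 → d; lat ⌊0.6747/0.0416667⌋ = 16 → q.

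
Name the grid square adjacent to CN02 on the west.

Longitude square 0; −1 → -1, wraps to 9, carry into field.
Longitude field C = 2; −1 → 1 = B.
The latitude characters are unchanged.

BN92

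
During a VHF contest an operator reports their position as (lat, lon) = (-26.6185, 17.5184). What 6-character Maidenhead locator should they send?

JG83sj

Offset from 180°W / 90°S: lon 197.5184°, lat 63.3815°.
Field: lon ⌊197.5184/20⌋ = 9 → J; lat ⌊63.3815/10⌋ = 6 → G.
Square: lon ⌊17.5184/2⌋ = 8; lat ⌊3.3815/1⌋ = 3.
Subsquare: lon ⌊1.5184/0.0833333⌋ = 18 → s; lat ⌊0.3815/0.0416667⌋ = 9 → j.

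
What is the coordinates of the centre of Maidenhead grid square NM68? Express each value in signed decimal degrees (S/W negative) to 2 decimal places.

38.50, 93.00

Field N=13, M=12: +13·20° lon, +12·10° lat → SW at lon 80°, lat 30°.
Square 6, 8: +6·2° lon, +8·1° lat → SW at lon 92°, lat 38°.
Cell spans 2° lon × 1° lat. Centre is SW corner plus half of each.
latitude 38.50, longitude 93.00.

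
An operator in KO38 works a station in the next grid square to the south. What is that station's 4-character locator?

KO37

Latitude square 8; −1 → 7.
The longitude characters are unchanged.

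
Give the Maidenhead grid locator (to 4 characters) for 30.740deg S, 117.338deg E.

OF89

Shift to the Maidenhead origin (180°W, 90°S): lon 297.34, lat 59.26.
Field (20°×10°, letters A–R): lon ⌊297.34/20⌋ = 14 → O; lat ⌊59.26/10⌋ = 5 → F.
Square (2°×1°, digits 0–9): lon ⌊17.34/2⌋ = 8; lat ⌊9.26/1⌋ = 9.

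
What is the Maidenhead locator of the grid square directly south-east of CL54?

CL63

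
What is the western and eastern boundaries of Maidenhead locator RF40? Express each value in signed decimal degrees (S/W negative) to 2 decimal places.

Field R=17, F=5: +17·20° lon, +5·10° lat → SW at lon 160°, lat -40°.
Square 4, 0: +4·2° lon, +0·1° lat → SW at lon 168°, lat -40°.
Cell spans 2° lon × 1° lat.
west 168.00, east 170.00.

168.00, 170.00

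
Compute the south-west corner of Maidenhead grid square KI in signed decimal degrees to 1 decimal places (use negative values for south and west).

-10.0, 20.0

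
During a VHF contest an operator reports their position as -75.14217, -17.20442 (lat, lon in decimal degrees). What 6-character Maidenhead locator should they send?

Add 180° to longitude and 90° to latitude: 162.7956, 14.8578.
Field (20°×10°, letters A–R): 162.7956/20 → 8 → I, 14.8578/10 → 1 → B; chars IB.
Square (2°×1°, digits 0–9): 2.7956/2 → 1, 4.8578/1 → 4; chars 14.
Subsquare (5′×2.5′, letters a–x): 0.7956/0.0833333 → 9 → j, 0.8578/0.0416667 → 20 → u; chars ju.

IB14ju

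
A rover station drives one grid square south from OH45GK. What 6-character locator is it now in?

OH45gj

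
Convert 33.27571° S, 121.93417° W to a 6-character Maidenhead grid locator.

CF96ar

Add 180° to longitude and 90° to latitude: 58.0658, 56.7243.
Field (20°×10°, letters A–R): lon ⌊58.0658/20⌋ = 2 → C; lat ⌊56.7243/10⌋ = 5 → F.
Square (2°×1°, digits 0–9): lon ⌊18.0658/2⌋ = 9; lat ⌊6.7243/1⌋ = 6.
Subsquare (5′×2.5′, letters a–x): lon ⌊0.0658/0.0833333⌋ = 0 → a; lat ⌊0.7243/0.0416667⌋ = 17 → r.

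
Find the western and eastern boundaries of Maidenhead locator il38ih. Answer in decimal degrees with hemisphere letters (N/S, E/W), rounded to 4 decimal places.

13.3333° W, 13.2500° W

Field I=8, L=11: +8·20° lon, +11·10° lat → SW at lon -20°, lat 20°.
Square 3, 8: +3·2° lon, +8·1° lat → SW at lon -14°, lat 28°.
Subsquare i=8, h=7: +8·0.0833333° lon, +7·0.0416667° lat → SW at lon -13.3333°, lat 28.2917°.
Cell spans 0.0833333° lon × 0.0416667° lat.
west 13.3333° W, east 13.2500° W.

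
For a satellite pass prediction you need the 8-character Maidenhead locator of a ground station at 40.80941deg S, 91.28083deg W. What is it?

EE49ie65

Offset from 180°W / 90°S: lon 88.71917°, lat 49.19059°.
Field (20°×10°, letters A–R): 88.71917/20 → 4 → E, 49.19059/10 → 4 → E; chars EE.
Square (2°×1°, digits 0–9): 8.71917/2 → 4, 9.19059/1 → 9; chars 49.
Subsquare (5′×2.5′, letters a–x): 0.71917/0.0833333 → 8 → i, 0.19059/0.0416667 → 4 → e; chars ie.
Extended square (30″×15″, digits 0–9): 0.05250/0.00833333 → 6, 0.02392/0.00416667 → 5; chars 65.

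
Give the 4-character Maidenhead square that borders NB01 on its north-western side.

MB92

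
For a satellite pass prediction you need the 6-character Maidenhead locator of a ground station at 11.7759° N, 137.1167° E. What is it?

PK81ns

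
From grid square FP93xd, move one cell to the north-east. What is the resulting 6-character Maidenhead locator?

Longitude subsquare x = 23; +1 → 24, wraps to 0 = a, carry into square.
Longitude square 9; +1 → 10, wraps to 0, carry into field.
Longitude field F = 5; +1 → 6 = G.
Latitude subsquare d = 3; +1 → 4 = e.

GP03ae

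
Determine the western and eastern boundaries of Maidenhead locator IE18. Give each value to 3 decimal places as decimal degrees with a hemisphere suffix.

Field I=8, E=4: +8·20° lon, +4·10° lat → SW at lon -20°, lat -50°.
Square 1, 8: +1·2° lon, +8·1° lat → SW at lon -18°, lat -42°.
Cell spans 2° lon × 1° lat.
west 18.000° W, east 16.000° W.

18.000° W, 16.000° W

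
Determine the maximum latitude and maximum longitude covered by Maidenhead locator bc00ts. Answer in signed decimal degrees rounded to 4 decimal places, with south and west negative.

Field B=1, C=2: +1·20° lon, +2·10° lat → SW at lon -160°, lat -70°.
Square 0, 0: +0·2° lon, +0·1° lat → SW at lon -160°, lat -70°.
Subsquare t=19, s=18: +19·0.0833333° lon, +18·0.0416667° lat → SW at lon -158.417°, lat -69.25°.
Cell spans 0.0833333° lon × 0.0416667° lat. NE corner is SW corner plus one full cell.
latitude -69.2083, longitude -158.3333.

-69.2083, -158.3333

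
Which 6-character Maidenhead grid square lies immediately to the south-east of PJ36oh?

PJ36pg

Longitude subsquare o = 14; +1 → 15 = p.
Latitude subsquare h = 7; −1 → 6 = g.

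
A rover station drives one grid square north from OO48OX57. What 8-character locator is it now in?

Latitude extended square 7; +1 → 8.
The longitude characters are unchanged.

OO48ox58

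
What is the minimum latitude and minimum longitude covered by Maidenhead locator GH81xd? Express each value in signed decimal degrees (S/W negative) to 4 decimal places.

Field G=6, H=7: +6·20° lon, +7·10° lat → SW at lon -60°, lat -20°.
Square 8, 1: +8·2° lon, +1·1° lat → SW at lon -44°, lat -19°.
Subsquare x=23, d=3: +23·0.0833333° lon, +3·0.0416667° lat → SW at lon -42.0833°, lat -18.875°.
latitude -18.8750, longitude -42.0833.

-18.8750, -42.0833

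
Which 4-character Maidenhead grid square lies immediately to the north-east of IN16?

Longitude square 1; +1 → 2.
Latitude square 6; +1 → 7.

IN27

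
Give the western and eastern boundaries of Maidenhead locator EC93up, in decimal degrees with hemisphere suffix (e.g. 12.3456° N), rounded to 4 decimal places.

Field E=4, C=2: +4·20° lon, +2·10° lat → SW at lon -100°, lat -70°.
Square 9, 3: +9·2° lon, +3·1° lat → SW at lon -82°, lat -67°.
Subsquare u=20, p=15: +20·0.0833333° lon, +15·0.0416667° lat → SW at lon -80.3333°, lat -66.375°.
Cell spans 0.0833333° lon × 0.0416667° lat.
west 80.3333° W, east 80.2500° W.

80.3333° W, 80.2500° W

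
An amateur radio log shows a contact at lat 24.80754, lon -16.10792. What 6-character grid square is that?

Offset from 180°W / 90°S: lon 163.8921°, lat 114.8075°.
Field: lon ⌊163.8921/20⌋ = 8 → I; lat ⌊114.8075/10⌋ = 11 → L.
Square: lon ⌊3.8921/2⌋ = 1; lat ⌊4.8075/1⌋ = 4.
Subsquare: lon ⌊1.8921/0.0833333⌋ = 22 → w; lat ⌊0.8075/0.0416667⌋ = 19 → t.

IL14wt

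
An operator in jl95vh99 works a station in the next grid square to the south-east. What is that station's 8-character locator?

JL95wh08

Longitude extended square 9; +1 → 10, wraps to 0, carry into subsquare.
Longitude subsquare v = 21; +1 → 22 = w.
Latitude extended square 9; −1 → 8.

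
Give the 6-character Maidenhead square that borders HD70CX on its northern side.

Latitude subsquare x = 23; +1 → 24, wraps to 0 = a, carry into square.
Latitude square 0; +1 → 1.
The longitude characters are unchanged.

HD71ca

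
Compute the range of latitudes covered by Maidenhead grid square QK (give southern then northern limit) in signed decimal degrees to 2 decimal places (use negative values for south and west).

Field Q=16, K=10: +16·20° lon, +10·10° lat → SW at lon 140°, lat 10°.
Cell spans 20° lon × 10° lat.
south 10.00, north 20.00.

10.00, 20.00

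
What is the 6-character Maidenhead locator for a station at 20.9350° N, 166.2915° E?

RL30dw

Offset from 180°W / 90°S: lon 346.2915°, lat 110.9350°.
Field (20°×10°, letters A–R): lon ⌊346.2915/20⌋ = 17 → R; lat ⌊110.9350/10⌋ = 11 → L.
Square (2°×1°, digits 0–9): lon ⌊6.2915/2⌋ = 3; lat ⌊0.9350/1⌋ = 0.
Subsquare (5′×2.5′, letters a–x): lon ⌊0.2915/0.0833333⌋ = 3 → d; lat ⌊0.9350/0.0416667⌋ = 22 → w.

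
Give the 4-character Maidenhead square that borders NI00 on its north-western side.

MI91

Longitude square 0; −1 → -1, wraps to 9, carry into field.
Longitude field N = 13; −1 → 12 = M.
Latitude square 0; +1 → 1.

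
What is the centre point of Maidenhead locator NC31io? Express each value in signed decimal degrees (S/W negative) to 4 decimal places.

Field N=13, C=2: +13·20° lon, +2·10° lat → SW at lon 80°, lat -70°.
Square 3, 1: +3·2° lon, +1·1° lat → SW at lon 86°, lat -69°.
Subsquare i=8, o=14: +8·0.0833333° lon, +14·0.0416667° lat → SW at lon 86.6667°, lat -68.4167°.
Cell spans 0.0833333° lon × 0.0416667° lat. Centre is SW corner plus half of each.
latitude -68.3958, longitude 86.7083.

-68.3958, 86.7083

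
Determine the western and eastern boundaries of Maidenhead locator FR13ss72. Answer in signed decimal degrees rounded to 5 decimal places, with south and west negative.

-76.44167, -76.43333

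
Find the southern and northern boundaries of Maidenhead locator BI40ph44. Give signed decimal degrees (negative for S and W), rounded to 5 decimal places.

Field B=1, I=8: +1·20° lon, +8·10° lat → SW at lon -160°, lat -10°.
Square 4, 0: +4·2° lon, +0·1° lat → SW at lon -152°, lat -10°.
Subsquare p=15, h=7: +15·0.0833333° lon, +7·0.0416667° lat → SW at lon -150.75°, lat -9.70833°.
Extended square 4, 4: +4·0.00833333° lon, +4·0.00416667° lat → SW at lon -150.717°, lat -9.69167°.
Cell spans 0.00833333° lon × 0.00416667° lat.
south -9.69167, north -9.68750.

-9.69167, -9.68750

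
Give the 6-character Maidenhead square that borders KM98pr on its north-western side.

KM98os

Longitude subsquare p = 15; −1 → 14 = o.
Latitude subsquare r = 17; +1 → 18 = s.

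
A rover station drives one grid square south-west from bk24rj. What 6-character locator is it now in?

BK24qi

Longitude subsquare r = 17; −1 → 16 = q.
Latitude subsquare j = 9; −1 → 8 = i.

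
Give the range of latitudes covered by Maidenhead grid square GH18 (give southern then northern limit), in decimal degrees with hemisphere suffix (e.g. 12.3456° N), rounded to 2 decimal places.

12.00° S, 11.00° S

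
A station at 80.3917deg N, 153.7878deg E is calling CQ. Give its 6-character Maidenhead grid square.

Add 180° to longitude and 90° to latitude: 333.7878, 170.3917.
Field: lon ⌊333.7878/20⌋ = 16 → Q; lat ⌊170.3917/10⌋ = 17 → R.
Square: lon ⌊13.7878/2⌋ = 6; lat ⌊0.3917/1⌋ = 0.
Subsquare: lon ⌊1.7878/0.0833333⌋ = 21 → v; lat ⌊0.3917/0.0416667⌋ = 9 → j.

QR60vj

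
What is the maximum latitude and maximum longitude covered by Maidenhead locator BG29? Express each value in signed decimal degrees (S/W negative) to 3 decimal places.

Field B=1, G=6: +1·20° lon, +6·10° lat → SW at lon -160°, lat -30°.
Square 2, 9: +2·2° lon, +9·1° lat → SW at lon -156°, lat -21°.
Cell spans 2° lon × 1° lat. NE corner is SW corner plus one full cell.
latitude -20.000, longitude -154.000.

-20.000, -154.000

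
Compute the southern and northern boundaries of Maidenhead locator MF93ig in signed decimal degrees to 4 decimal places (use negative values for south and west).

Field M=12, F=5: +12·20° lon, +5·10° lat → SW at lon 60°, lat -40°.
Square 9, 3: +9·2° lon, +3·1° lat → SW at lon 78°, lat -37°.
Subsquare i=8, g=6: +8·0.0833333° lon, +6·0.0416667° lat → SW at lon 78.6667°, lat -36.75°.
Cell spans 0.0833333° lon × 0.0416667° lat.
south -36.7500, north -36.7083.

-36.7500, -36.7083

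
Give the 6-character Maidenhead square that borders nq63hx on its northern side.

Latitude subsquare x = 23; +1 → 24, wraps to 0 = a, carry into square.
Latitude square 3; +1 → 4.
The longitude characters are unchanged.

NQ64ha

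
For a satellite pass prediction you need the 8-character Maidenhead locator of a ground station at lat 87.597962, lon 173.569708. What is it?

RR67so83

Offset from 180°W / 90°S: lon 353.56971°, lat 177.59796°.
Field: lon ⌊353.56971/20⌋ = 17 → R; lat ⌊177.59796/10⌋ = 17 → R.
Square: lon ⌊13.56971/2⌋ = 6; lat ⌊7.59796/1⌋ = 7.
Subsquare: lon ⌊1.56971/0.0833333⌋ = 18 → s; lat ⌊0.59796/0.0416667⌋ = 14 → o.
Extended square: lon ⌊0.06971/0.00833333⌋ = 8; lat ⌊0.01463/0.00416667⌋ = 3.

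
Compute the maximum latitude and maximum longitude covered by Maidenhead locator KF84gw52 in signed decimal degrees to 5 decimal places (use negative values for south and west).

-35.07083, 36.55000

Field K=10, F=5: +10·20° lon, +5·10° lat → SW at lon 20°, lat -40°.
Square 8, 4: +8·2° lon, +4·1° lat → SW at lon 36°, lat -36°.
Subsquare g=6, w=22: +6·0.0833333° lon, +22·0.0416667° lat → SW at lon 36.5°, lat -35.0833°.
Extended square 5, 2: +5·0.00833333° lon, +2·0.00416667° lat → SW at lon 36.5417°, lat -35.075°.
Cell spans 0.00833333° lon × 0.00416667° lat. NE corner is SW corner plus one full cell.
latitude -35.07083, longitude 36.55000.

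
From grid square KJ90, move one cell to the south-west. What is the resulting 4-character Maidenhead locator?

KI89

Longitude square 9; −1 → 8.
Latitude square 0; −1 → -1, wraps to 9, carry into field.
Latitude field J = 9; −1 → 8 = I.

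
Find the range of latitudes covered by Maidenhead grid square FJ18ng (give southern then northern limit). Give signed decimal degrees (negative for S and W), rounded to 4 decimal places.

8.2500, 8.2917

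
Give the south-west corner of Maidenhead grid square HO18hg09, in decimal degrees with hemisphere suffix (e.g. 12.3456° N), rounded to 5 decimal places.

58.28750° N, 37.41667° W

Field H=7, O=14: +7·20° lon, +14·10° lat → SW at lon -40°, lat 50°.
Square 1, 8: +1·2° lon, +8·1° lat → SW at lon -38°, lat 58°.
Subsquare h=7, g=6: +7·0.0833333° lon, +6·0.0416667° lat → SW at lon -37.4167°, lat 58.25°.
Extended square 0, 9: +0·0.00833333° lon, +9·0.00416667° lat → SW at lon -37.4167°, lat 58.2875°.
latitude 58.28750° N, longitude 37.41667° W.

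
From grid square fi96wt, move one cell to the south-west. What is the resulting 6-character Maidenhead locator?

FI96vs

Longitude subsquare w = 22; −1 → 21 = v.
Latitude subsquare t = 19; −1 → 18 = s.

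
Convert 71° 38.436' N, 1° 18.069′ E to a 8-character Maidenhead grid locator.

JQ01pp63

Offset from 180°W / 90°S: lon 181.30115°, lat 161.64060°.
Field (20°×10°, letters A–R): 181.30115/20 → 9 → J, 161.64060/10 → 16 → Q; chars JQ.
Square (2°×1°, digits 0–9): 1.30115/2 → 0, 1.64060/1 → 1; chars 01.
Subsquare (5′×2.5′, letters a–x): 1.30115/0.0833333 → 15 → p, 0.64060/0.0416667 → 15 → p; chars pp.
Extended square (30″×15″, digits 0–9): 0.05115/0.00833333 → 6, 0.01560/0.00416667 → 3; chars 63.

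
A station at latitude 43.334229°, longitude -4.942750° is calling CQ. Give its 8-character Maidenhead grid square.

Add 180° to longitude and 90° to latitude: 175.05725, 133.33423.
Field: 175.05725/20 → 8 → I, 133.33423/10 → 13 → N; chars IN.
Square: 15.05725/2 → 7, 3.33423/1 → 3; chars 73.
Subsquare: 1.05725/0.0833333 → 12 → m, 0.33423/0.0416667 → 8 → i; chars mi.
Extended square: 0.05725/0.00833333 → 6, 0.00090/0.00416667 → 0; chars 60.

IN73mi60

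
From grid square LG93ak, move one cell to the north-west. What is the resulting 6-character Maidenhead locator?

LG83xl

Longitude subsquare a = 0; −1 → -1, wraps to 23 = x, carry into square.
Longitude square 9; −1 → 8.
Latitude subsquare k = 10; +1 → 11 = l.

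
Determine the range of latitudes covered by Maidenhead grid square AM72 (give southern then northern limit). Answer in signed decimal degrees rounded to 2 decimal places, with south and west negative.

32.00, 33.00

Field A=0, M=12: +0·20° lon, +12·10° lat → SW at lon -180°, lat 30°.
Square 7, 2: +7·2° lon, +2·1° lat → SW at lon -166°, lat 32°.
Cell spans 2° lon × 1° lat.
south 32.00, north 33.00.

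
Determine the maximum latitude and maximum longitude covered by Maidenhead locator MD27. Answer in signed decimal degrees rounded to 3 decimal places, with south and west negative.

-52.000, 66.000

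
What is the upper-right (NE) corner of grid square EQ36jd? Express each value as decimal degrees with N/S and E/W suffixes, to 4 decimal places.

Field E=4, Q=16: +4·20° lon, +16·10° lat → SW at lon -100°, lat 70°.
Square 3, 6: +3·2° lon, +6·1° lat → SW at lon -94°, lat 76°.
Subsquare j=9, d=3: +9·0.0833333° lon, +3·0.0416667° lat → SW at lon -93.25°, lat 76.125°.
Cell spans 0.0833333° lon × 0.0416667° lat. NE corner is SW corner plus one full cell.
latitude 76.1667° N, longitude 93.1667° W.

76.1667° N, 93.1667° W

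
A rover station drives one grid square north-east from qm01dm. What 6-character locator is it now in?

Longitude subsquare d = 3; +1 → 4 = e.
Latitude subsquare m = 12; +1 → 13 = n.

QM01en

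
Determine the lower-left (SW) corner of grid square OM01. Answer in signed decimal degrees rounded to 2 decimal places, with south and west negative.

31.00, 100.00

Field O=14, M=12: +14·20° lon, +12·10° lat → SW at lon 100°, lat 30°.
Square 0, 1: +0·2° lon, +1·1° lat → SW at lon 100°, lat 31°.
latitude 31.00, longitude 100.00.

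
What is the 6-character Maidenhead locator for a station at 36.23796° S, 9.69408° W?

IF53ds

Shift to the Maidenhead origin (180°W, 90°S): lon 170.3059, lat 53.7620.
Field: 170.3059/20 → 8 → I, 53.7620/10 → 5 → F; chars IF.
Square: 10.3059/2 → 5, 3.7620/1 → 3; chars 53.
Subsquare: 0.3059/0.0833333 → 3 → d, 0.7620/0.0416667 → 18 → s; chars ds.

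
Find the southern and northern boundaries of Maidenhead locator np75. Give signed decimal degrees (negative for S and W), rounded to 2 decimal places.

65.00, 66.00

Field N=13, P=15: +13·20° lon, +15·10° lat → SW at lon 80°, lat 60°.
Square 7, 5: +7·2° lon, +5·1° lat → SW at lon 94°, lat 65°.
Cell spans 2° lon × 1° lat.
south 65.00, north 66.00.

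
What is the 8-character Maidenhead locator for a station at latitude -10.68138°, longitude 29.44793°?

KH49rh36

Offset from 180°W / 90°S: lon 209.44793°, lat 79.31862°.
Field: 209.44793/20 → 10 → K, 79.31862/10 → 7 → H; chars KH.
Square: 9.44793/2 → 4, 9.31862/1 → 9; chars 49.
Subsquare: 1.44793/0.0833333 → 17 → r, 0.31862/0.0416667 → 7 → h; chars rh.
Extended square: 0.03126/0.00833333 → 3, 0.02695/0.00416667 → 6; chars 36.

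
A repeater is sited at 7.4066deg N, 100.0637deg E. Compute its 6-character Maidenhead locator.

OJ07aj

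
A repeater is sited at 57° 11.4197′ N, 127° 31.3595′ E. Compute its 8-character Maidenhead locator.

PO37se25

Offset from 180°W / 90°S: lon 307.52266°, lat 147.19033°.
Field: 307.52266/20 → 15 → P, 147.19033/10 → 14 → O; chars PO.
Square: 7.52266/2 → 3, 7.19033/1 → 7; chars 37.
Subsquare: 1.52266/0.0833333 → 18 → s, 0.19033/0.0416667 → 4 → e; chars se.
Extended square: 0.02266/0.00833333 → 2, 0.02366/0.00416667 → 5; chars 25.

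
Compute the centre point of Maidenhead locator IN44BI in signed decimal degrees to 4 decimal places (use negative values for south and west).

Field I=8, N=13: +8·20° lon, +13·10° lat → SW at lon -20°, lat 40°.
Square 4, 4: +4·2° lon, +4·1° lat → SW at lon -12°, lat 44°.
Subsquare b=1, i=8: +1·0.0833333° lon, +8·0.0416667° lat → SW at lon -11.9167°, lat 44.3333°.
Cell spans 0.0833333° lon × 0.0416667° lat. Centre is SW corner plus half of each.
latitude 44.3542, longitude -11.8750.

44.3542, -11.8750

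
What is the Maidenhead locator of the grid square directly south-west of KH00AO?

JH90xn

Longitude subsquare a = 0; −1 → -1, wraps to 23 = x, carry into square.
Longitude square 0; −1 → -1, wraps to 9, carry into field.
Longitude field K = 10; −1 → 9 = J.
Latitude subsquare o = 14; −1 → 13 = n.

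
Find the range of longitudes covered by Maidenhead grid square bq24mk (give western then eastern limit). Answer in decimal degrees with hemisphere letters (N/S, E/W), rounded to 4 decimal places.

155.0000° W, 154.9167° W

Field B=1, Q=16: +1·20° lon, +16·10° lat → SW at lon -160°, lat 70°.
Square 2, 4: +2·2° lon, +4·1° lat → SW at lon -156°, lat 74°.
Subsquare m=12, k=10: +12·0.0833333° lon, +10·0.0416667° lat → SW at lon -155°, lat 74.4167°.
Cell spans 0.0833333° lon × 0.0416667° lat.
west 155.0000° W, east 154.9167° W.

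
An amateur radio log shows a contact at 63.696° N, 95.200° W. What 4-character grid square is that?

EP23

Shift to the Maidenhead origin (180°W, 90°S): lon 84.80, lat 153.70.
Field: 84.80/20 → 4 → E, 153.70/10 → 15 → P; chars EP.
Square: 4.80/2 → 2, 3.70/1 → 3; chars 23.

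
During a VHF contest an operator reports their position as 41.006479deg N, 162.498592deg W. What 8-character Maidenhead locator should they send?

Shift to the Maidenhead origin (180°W, 90°S): lon 17.50141, lat 131.00648.
Field (20°×10°, letters A–R): lon ⌊17.50141/20⌋ = 0 → A; lat ⌊131.00648/10⌋ = 13 → N.
Square (2°×1°, digits 0–9): lon ⌊17.50141/2⌋ = 8; lat ⌊1.00648/1⌋ = 1.
Subsquare (5′×2.5′, letters a–x): lon ⌊1.50141/0.0833333⌋ = 18 → s; lat ⌊0.00648/0.0416667⌋ = 0 → a.
Extended square (30″×15″, digits 0–9): lon ⌊0.00141/0.00833333⌋ = 0; lat ⌊0.00648/0.00416667⌋ = 1.

AN81sa01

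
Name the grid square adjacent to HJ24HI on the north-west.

Longitude subsquare h = 7; −1 → 6 = g.
Latitude subsquare i = 8; +1 → 9 = j.

HJ24gj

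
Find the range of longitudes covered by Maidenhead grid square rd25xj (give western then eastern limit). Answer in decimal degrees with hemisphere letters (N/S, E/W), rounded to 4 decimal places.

165.9167° E, 166.0000° E

Field R=17, D=3: +17·20° lon, +3·10° lat → SW at lon 160°, lat -60°.
Square 2, 5: +2·2° lon, +5·1° lat → SW at lon 164°, lat -55°.
Subsquare x=23, j=9: +23·0.0833333° lon, +9·0.0416667° lat → SW at lon 165.917°, lat -54.625°.
Cell spans 0.0833333° lon × 0.0416667° lat.
west 165.9167° E, east 166.0000° E.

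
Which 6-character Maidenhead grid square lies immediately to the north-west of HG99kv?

Longitude subsquare k = 10; −1 → 9 = j.
Latitude subsquare v = 21; +1 → 22 = w.

HG99jw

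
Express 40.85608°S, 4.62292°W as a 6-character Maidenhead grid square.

Add 180° to longitude and 90° to latitude: 175.3771, 49.1439.
Field: lon ⌊175.3771/20⌋ = 8 → I; lat ⌊49.1439/10⌋ = 4 → E.
Square: lon ⌊15.3771/2⌋ = 7; lat ⌊9.1439/1⌋ = 9.
Subsquare: lon ⌊1.3771/0.0833333⌋ = 16 → q; lat ⌊0.1439/0.0416667⌋ = 3 → d.

IE79qd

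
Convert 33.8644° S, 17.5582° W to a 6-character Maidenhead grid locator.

Shift to the Maidenhead origin (180°W, 90°S): lon 162.4418, lat 56.1356.
Field: 162.4418/20 → 8 → I, 56.1356/10 → 5 → F; chars IF.
Square: 2.4418/2 → 1, 6.1356/1 → 6; chars 16.
Subsquare: 0.4418/0.0833333 → 5 → f, 0.1356/0.0416667 → 3 → d; chars fd.

IF16fd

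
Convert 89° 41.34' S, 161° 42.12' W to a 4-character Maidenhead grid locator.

AA90

Add 180° to longitude and 90° to latitude: 18.30, 0.31.
Field: 18.30/20 → 0 → A, 0.31/10 → 0 → A; chars AA.
Square: 18.30/2 → 9, 0.31/1 → 0; chars 90.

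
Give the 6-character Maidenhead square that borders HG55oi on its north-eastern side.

Longitude subsquare o = 14; +1 → 15 = p.
Latitude subsquare i = 8; +1 → 9 = j.

HG55pj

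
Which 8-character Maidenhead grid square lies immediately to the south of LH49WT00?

LH49ws09

Latitude extended square 0; −1 → -1, wraps to 9, carry into subsquare.
Latitude subsquare t = 19; −1 → 18 = s.
The longitude characters are unchanged.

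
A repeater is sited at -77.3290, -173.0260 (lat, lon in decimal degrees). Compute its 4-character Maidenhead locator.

Offset from 180°W / 90°S: lon 6.97°, lat 12.67°.
Field (20°×10°, letters A–R): lon ⌊6.97/20⌋ = 0 → A; lat ⌊12.67/10⌋ = 1 → B.
Square (2°×1°, digits 0–9): lon ⌊6.97/2⌋ = 3; lat ⌊2.67/1⌋ = 2.

AB32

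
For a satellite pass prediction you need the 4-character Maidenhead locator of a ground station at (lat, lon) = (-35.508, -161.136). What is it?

Offset from 180°W / 90°S: lon 18.86°, lat 54.49°.
Field (20°×10°, letters A–R): lon ⌊18.86/20⌋ = 0 → A; lat ⌊54.49/10⌋ = 5 → F.
Square (2°×1°, digits 0–9): lon ⌊18.86/2⌋ = 9; lat ⌊4.49/1⌋ = 4.

AF94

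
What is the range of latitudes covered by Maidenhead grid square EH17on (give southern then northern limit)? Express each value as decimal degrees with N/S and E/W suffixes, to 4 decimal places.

12.4583° S, 12.4167° S

Field E=4, H=7: +4·20° lon, +7·10° lat → SW at lon -100°, lat -20°.
Square 1, 7: +1·2° lon, +7·1° lat → SW at lon -98°, lat -13°.
Subsquare o=14, n=13: +14·0.0833333° lon, +13·0.0416667° lat → SW at lon -96.8333°, lat -12.4583°.
Cell spans 0.0833333° lon × 0.0416667° lat.
south 12.4583° S, north 12.4167° S.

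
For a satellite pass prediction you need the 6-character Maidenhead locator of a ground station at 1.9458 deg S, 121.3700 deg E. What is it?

PI08qb

Shift to the Maidenhead origin (180°W, 90°S): lon 301.3700, lat 88.0542.
Field: 301.3700/20 → 15 → P, 88.0542/10 → 8 → I; chars PI.
Square: 1.3700/2 → 0, 8.0542/1 → 8; chars 08.
Subsquare: 1.3700/0.0833333 → 16 → q, 0.0542/0.0416667 → 1 → b; chars qb.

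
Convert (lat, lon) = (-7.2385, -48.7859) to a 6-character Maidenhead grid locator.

GI52os

Offset from 180°W / 90°S: lon 131.2141°, lat 82.7615°.
Field: lon ⌊131.2141/20⌋ = 6 → G; lat ⌊82.7615/10⌋ = 8 → I.
Square: lon ⌊11.2141/2⌋ = 5; lat ⌊2.7615/1⌋ = 2.
Subsquare: lon ⌊1.2141/0.0833333⌋ = 14 → o; lat ⌊0.7615/0.0416667⌋ = 18 → s.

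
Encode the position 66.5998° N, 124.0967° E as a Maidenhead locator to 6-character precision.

PP26bo

Offset from 180°W / 90°S: lon 304.0967°, lat 156.5998°.
Field: lon ⌊304.0967/20⌋ = 15 → P; lat ⌊156.5998/10⌋ = 15 → P.
Square: lon ⌊4.0967/2⌋ = 2; lat ⌊6.5998/1⌋ = 6.
Subsquare: lon ⌊0.0967/0.0833333⌋ = 1 → b; lat ⌊0.5998/0.0416667⌋ = 14 → o.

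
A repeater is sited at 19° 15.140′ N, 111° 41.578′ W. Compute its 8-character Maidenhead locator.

DK49dg60

Add 180° to longitude and 90° to latitude: 68.30703, 109.25233.
Field: lon ⌊68.30703/20⌋ = 3 → D; lat ⌊109.25233/10⌋ = 10 → K.
Square: lon ⌊8.30703/2⌋ = 4; lat ⌊9.25233/1⌋ = 9.
Subsquare: lon ⌊0.30703/0.0833333⌋ = 3 → d; lat ⌊0.25233/0.0416667⌋ = 6 → g.
Extended square: lon ⌊0.05703/0.00833333⌋ = 6; lat ⌊0.00233/0.00416667⌋ = 0.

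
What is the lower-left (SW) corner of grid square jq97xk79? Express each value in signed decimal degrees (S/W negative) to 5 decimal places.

Field J=9, Q=16: +9·20° lon, +16·10° lat → SW at lon 0°, lat 70°.
Square 9, 7: +9·2° lon, +7·1° lat → SW at lon 18°, lat 77°.
Subsquare x=23, k=10: +23·0.0833333° lon, +10·0.0416667° lat → SW at lon 19.9167°, lat 77.4167°.
Extended square 7, 9: +7·0.00833333° lon, +9·0.00416667° lat → SW at lon 19.975°, lat 77.4542°.
latitude 77.45417, longitude 19.97500.

77.45417, 19.97500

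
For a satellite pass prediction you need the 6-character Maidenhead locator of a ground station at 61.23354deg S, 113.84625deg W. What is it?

Shift to the Maidenhead origin (180°W, 90°S): lon 66.1538, lat 28.7665.
Field: lon ⌊66.1538/20⌋ = 3 → D; lat ⌊28.7665/10⌋ = 2 → C.
Square: lon ⌊6.1538/2⌋ = 3; lat ⌊8.7665/1⌋ = 8.
Subsquare: lon ⌊0.1538/0.0833333⌋ = 1 → b; lat ⌊0.7665/0.0416667⌋ = 18 → s.

DC38bs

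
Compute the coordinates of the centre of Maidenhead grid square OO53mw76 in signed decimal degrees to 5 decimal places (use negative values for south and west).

53.94375, 111.06250

Field O=14, O=14: +14·20° lon, +14·10° lat → SW at lon 100°, lat 50°.
Square 5, 3: +5·2° lon, +3·1° lat → SW at lon 110°, lat 53°.
Subsquare m=12, w=22: +12·0.0833333° lon, +22·0.0416667° lat → SW at lon 111°, lat 53.9167°.
Extended square 7, 6: +7·0.00833333° lon, +6·0.00416667° lat → SW at lon 111.058°, lat 53.9417°.
Cell spans 0.00833333° lon × 0.00416667° lat. Centre is SW corner plus half of each.
latitude 53.94375, longitude 111.06250.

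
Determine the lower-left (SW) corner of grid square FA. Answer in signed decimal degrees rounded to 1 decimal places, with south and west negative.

-90.0, -80.0

Field F=5, A=0: +5·20° lon, +0·10° lat → SW at lon -80°, lat -90°.
latitude -90.0, longitude -80.0.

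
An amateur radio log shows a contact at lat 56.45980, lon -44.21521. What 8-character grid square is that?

GO76vl40

Add 180° to longitude and 90° to latitude: 135.78479, 146.45980.
Field: lon ⌊135.78479/20⌋ = 6 → G; lat ⌊146.45980/10⌋ = 14 → O.
Square: lon ⌊15.78479/2⌋ = 7; lat ⌊6.45980/1⌋ = 6.
Subsquare: lon ⌊1.78479/0.0833333⌋ = 21 → v; lat ⌊0.45980/0.0416667⌋ = 11 → l.
Extended square: lon ⌊0.03479/0.00833333⌋ = 4; lat ⌊0.00147/0.00416667⌋ = 0.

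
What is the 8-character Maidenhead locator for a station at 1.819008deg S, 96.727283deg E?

Shift to the Maidenhead origin (180°W, 90°S): lon 276.72728, lat 88.18099.
Field (20°×10°, letters A–R): lon ⌊276.72728/20⌋ = 13 → N; lat ⌊88.18099/10⌋ = 8 → I.
Square (2°×1°, digits 0–9): lon ⌊16.72728/2⌋ = 8; lat ⌊8.18099/1⌋ = 8.
Subsquare (5′×2.5′, letters a–x): lon ⌊0.72728/0.0833333⌋ = 8 → i; lat ⌊0.18099/0.0416667⌋ = 4 → e.
Extended square (30″×15″, digits 0–9): lon ⌊0.06062/0.00833333⌋ = 7; lat ⌊0.01433/0.00416667⌋ = 3.

NI88ie73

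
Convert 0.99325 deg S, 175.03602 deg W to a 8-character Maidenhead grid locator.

Add 180° to longitude and 90° to latitude: 4.96398, 89.00675.
Field (20°×10°, letters A–R): 4.96398/20 → 0 → A, 89.00675/10 → 8 → I; chars AI.
Square (2°×1°, digits 0–9): 4.96398/2 → 2, 9.00675/1 → 9; chars 29.
Subsquare (5′×2.5′, letters a–x): 0.96398/0.0833333 → 11 → l, 0.00675/0.0416667 → 0 → a; chars la.
Extended square (30″×15″, digits 0–9): 0.04731/0.00833333 → 5, 0.00675/0.00416667 → 1; chars 51.

AI29la51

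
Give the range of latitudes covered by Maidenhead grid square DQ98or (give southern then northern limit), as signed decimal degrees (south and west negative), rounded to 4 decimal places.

Field D=3, Q=16: +3·20° lon, +16·10° lat → SW at lon -120°, lat 70°.
Square 9, 8: +9·2° lon, +8·1° lat → SW at lon -102°, lat 78°.
Subsquare o=14, r=17: +14·0.0833333° lon, +17·0.0416667° lat → SW at lon -100.833°, lat 78.7083°.
Cell spans 0.0833333° lon × 0.0416667° lat.
south 78.7083, north 78.7500.

78.7083, 78.7500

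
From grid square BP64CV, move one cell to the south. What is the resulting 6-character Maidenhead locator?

Latitude subsquare v = 21; −1 → 20 = u.
The longitude characters are unchanged.

BP64cu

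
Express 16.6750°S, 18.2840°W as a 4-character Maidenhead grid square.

IH03

Shift to the Maidenhead origin (180°W, 90°S): lon 161.72, lat 73.33.
Field: 161.72/20 → 8 → I, 73.33/10 → 7 → H; chars IH.
Square: 1.72/2 → 0, 3.33/1 → 3; chars 03.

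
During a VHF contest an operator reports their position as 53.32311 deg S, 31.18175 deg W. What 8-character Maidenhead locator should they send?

HD46jq82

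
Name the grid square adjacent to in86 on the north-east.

Longitude square 8; +1 → 9.
Latitude square 6; +1 → 7.

IN97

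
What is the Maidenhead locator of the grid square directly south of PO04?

PO03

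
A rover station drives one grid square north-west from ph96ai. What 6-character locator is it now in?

PH86xj

Longitude subsquare a = 0; −1 → -1, wraps to 23 = x, carry into square.
Longitude square 9; −1 → 8.
Latitude subsquare i = 8; +1 → 9 = j.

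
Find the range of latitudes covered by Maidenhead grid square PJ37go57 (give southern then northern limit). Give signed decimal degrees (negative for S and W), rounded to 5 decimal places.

7.61250, 7.61667

Field P=15, J=9: +15·20° lon, +9·10° lat → SW at lon 120°, lat 0°.
Square 3, 7: +3·2° lon, +7·1° lat → SW at lon 126°, lat 7°.
Subsquare g=6, o=14: +6·0.0833333° lon, +14·0.0416667° lat → SW at lon 126.5°, lat 7.58333°.
Extended square 5, 7: +5·0.00833333° lon, +7·0.00416667° lat → SW at lon 126.542°, lat 7.6125°.
Cell spans 0.00833333° lon × 0.00416667° lat.
south 7.61250, north 7.61667.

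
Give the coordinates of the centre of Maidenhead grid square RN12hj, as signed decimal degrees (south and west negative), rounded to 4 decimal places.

42.3958, 162.6250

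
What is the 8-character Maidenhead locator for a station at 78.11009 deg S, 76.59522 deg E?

MB81hv13

Offset from 180°W / 90°S: lon 256.59522°, lat 11.88991°.
Field: 256.59522/20 → 12 → M, 11.88991/10 → 1 → B; chars MB.
Square: 16.59522/2 → 8, 1.88991/1 → 1; chars 81.
Subsquare: 0.59522/0.0833333 → 7 → h, 0.88991/0.0416667 → 21 → v; chars hv.
Extended square: 0.01189/0.00833333 → 1, 0.01491/0.00416667 → 3; chars 13.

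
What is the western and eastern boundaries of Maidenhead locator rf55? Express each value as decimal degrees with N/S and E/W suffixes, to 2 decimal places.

170.00° E, 172.00° E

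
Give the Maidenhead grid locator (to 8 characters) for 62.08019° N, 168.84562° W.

Add 180° to longitude and 90° to latitude: 11.15438, 152.08019.
Field: lon ⌊11.15438/20⌋ = 0 → A; lat ⌊152.08019/10⌋ = 15 → P.
Square: lon ⌊11.15438/2⌋ = 5; lat ⌊2.08019/1⌋ = 2.
Subsquare: lon ⌊1.15438/0.0833333⌋ = 13 → n; lat ⌊0.08019/0.0416667⌋ = 1 → b.
Extended square: lon ⌊0.07105/0.00833333⌋ = 8; lat ⌊0.03852/0.00416667⌋ = 9.

AP52nb89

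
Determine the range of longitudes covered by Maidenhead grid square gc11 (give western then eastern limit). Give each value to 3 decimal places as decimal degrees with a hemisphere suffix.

58.000° W, 56.000° W

Field G=6, C=2: +6·20° lon, +2·10° lat → SW at lon -60°, lat -70°.
Square 1, 1: +1·2° lon, +1·1° lat → SW at lon -58°, lat -69°.
Cell spans 2° lon × 1° lat.
west 58.000° W, east 56.000° W.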